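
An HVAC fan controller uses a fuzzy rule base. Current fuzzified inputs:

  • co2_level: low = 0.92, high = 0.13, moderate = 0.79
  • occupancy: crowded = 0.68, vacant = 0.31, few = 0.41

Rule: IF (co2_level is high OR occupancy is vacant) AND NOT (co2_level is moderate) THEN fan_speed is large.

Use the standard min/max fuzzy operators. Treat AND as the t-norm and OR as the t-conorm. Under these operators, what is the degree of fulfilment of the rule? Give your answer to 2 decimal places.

firing strength: (high=0.13 OR vacant=0.31) = 0.31; AND[min(a, b)] with ¬moderate=1−0.79=0.21 → w = 0.21

0.21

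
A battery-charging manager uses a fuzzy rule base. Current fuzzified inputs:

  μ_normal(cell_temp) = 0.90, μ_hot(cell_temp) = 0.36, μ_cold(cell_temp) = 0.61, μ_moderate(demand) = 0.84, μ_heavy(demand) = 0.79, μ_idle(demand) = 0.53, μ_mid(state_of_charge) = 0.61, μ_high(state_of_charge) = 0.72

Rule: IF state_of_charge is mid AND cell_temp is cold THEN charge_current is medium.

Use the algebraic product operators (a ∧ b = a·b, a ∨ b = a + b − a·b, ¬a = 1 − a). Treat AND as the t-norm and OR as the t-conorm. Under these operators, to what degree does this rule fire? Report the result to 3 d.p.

firing strength: mid=0.61, cold=0.61; AND[a·b] → w = 0.3721

0.372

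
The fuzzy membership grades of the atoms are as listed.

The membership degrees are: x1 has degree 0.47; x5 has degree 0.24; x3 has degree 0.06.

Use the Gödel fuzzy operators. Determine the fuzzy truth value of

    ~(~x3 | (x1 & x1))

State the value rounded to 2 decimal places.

~x3 = 1 − 0.06 = 0.94
x1 & x1 = min(a, b) on (0.47, 0.47) = 0.47
~x3 | (x1 & x1) = max(a, b) on (0.94, 0.47) = 0.94
~(~x3 | (x1 & x1)) = 1 − 0.94 = 0.06

0.06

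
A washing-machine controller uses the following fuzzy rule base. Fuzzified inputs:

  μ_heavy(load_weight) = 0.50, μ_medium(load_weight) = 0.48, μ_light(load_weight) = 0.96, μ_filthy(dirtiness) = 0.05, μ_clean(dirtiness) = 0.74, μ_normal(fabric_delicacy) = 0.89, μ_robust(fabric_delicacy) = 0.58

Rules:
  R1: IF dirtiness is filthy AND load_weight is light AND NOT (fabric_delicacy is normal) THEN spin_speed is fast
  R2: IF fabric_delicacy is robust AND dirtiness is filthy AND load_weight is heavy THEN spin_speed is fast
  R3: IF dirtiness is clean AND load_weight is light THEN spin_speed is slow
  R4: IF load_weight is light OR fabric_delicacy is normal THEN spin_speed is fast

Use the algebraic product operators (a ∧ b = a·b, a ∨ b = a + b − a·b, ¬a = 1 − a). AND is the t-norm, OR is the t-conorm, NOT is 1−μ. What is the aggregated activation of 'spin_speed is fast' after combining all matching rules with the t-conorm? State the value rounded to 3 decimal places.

R1: filthy=0.05, light=0.96, ¬normal=1−0.89=0.11; AND[a·b] → w = 0.0053
R2: robust=0.58, filthy=0.05, heavy=0.50; AND[a·b] → w = 0.0145
R3: clean=0.74, light=0.96; AND[a·b] → w = 0.7104
R4: light=0.96, normal=0.89; OR[a + b − a·b] → w = 0.9956
Rules with consequent 'fast': {R1, R2, R4} → strengths 0.0053, 0.0145, 0.9956
Aggregate via t-conorm [a + b − a·b]: 0.9957

0.996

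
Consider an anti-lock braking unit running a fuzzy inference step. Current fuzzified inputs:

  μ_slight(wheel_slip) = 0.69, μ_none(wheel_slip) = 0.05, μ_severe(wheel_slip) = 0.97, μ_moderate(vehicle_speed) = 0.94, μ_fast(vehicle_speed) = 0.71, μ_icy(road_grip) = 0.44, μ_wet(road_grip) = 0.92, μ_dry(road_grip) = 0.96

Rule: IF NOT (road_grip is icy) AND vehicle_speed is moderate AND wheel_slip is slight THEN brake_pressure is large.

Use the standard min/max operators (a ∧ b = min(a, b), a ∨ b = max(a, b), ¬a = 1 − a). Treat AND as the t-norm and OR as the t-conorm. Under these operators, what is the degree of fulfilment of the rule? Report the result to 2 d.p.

0.56

firing strength: ¬icy=1−0.44=0.56, moderate=0.94, slight=0.69; AND[min(a, b)] → w = 0.56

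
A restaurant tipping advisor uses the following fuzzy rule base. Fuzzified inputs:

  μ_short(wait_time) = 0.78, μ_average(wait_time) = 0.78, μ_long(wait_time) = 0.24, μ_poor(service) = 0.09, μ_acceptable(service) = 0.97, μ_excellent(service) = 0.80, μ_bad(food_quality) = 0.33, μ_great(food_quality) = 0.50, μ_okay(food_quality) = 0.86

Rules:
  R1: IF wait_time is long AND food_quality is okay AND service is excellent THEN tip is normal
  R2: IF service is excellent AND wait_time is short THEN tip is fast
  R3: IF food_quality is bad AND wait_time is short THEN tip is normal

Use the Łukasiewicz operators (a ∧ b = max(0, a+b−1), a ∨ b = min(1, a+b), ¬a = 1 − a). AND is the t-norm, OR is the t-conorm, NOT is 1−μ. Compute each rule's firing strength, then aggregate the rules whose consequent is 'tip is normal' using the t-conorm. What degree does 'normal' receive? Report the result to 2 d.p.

0.11

R1: long=0.24, okay=0.86, excellent=0.80; AND[max(0, a+b−1)] → w = 0.00
R2: excellent=0.80, short=0.78; AND[max(0, a+b−1)] → w = 0.58
R3: bad=0.33, short=0.78; AND[max(0, a+b−1)] → w = 0.11
Rules with consequent 'normal': {R1, R3} → strengths 0.00, 0.11
Aggregate via t-conorm [min(1, a+b)]: 0.11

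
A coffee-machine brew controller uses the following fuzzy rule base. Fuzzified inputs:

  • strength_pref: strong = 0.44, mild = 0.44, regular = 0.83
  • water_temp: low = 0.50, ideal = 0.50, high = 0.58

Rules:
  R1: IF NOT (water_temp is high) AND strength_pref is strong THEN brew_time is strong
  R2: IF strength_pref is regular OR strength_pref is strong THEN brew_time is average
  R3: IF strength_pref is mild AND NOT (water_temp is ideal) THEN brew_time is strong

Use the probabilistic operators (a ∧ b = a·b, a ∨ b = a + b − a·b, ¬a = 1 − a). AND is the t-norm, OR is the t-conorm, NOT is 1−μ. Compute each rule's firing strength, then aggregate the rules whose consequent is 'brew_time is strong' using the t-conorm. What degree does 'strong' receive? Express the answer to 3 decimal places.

0.364

R1: ¬high=1−0.58=0.42, strong=0.44; AND[a·b] → w = 0.1848
R2: regular=0.83, strong=0.44; OR[a + b − a·b] → w = 0.9048
R3: mild=0.44, ¬ideal=1−0.50=0.50; AND[a·b] → w = 0.2200
Rules with consequent 'strong': {R1, R3} → strengths 0.1848, 0.2200
Aggregate via t-conorm [a + b − a·b]: 0.3641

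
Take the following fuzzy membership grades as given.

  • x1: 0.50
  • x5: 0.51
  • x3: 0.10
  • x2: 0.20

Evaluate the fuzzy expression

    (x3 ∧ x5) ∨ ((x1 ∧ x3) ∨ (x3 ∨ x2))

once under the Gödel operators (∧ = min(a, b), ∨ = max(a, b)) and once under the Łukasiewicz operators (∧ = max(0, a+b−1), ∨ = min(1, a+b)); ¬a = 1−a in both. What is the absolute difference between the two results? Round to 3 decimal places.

0.100

Under Gödel:
  x3 ∧ x5 = min(a, b) on (0.10, 0.51) = 0.10
  x1 ∧ x3 = min(a, b) on (0.50, 0.10) = 0.10
  x3 ∨ x2 = max(a, b) on (0.10, 0.20) = 0.20
  (x1 ∧ x3) ∨ (x3 ∨ x2) = max(a, b) on (0.10, 0.20) = 0.20
  (x3 ∧ x5) ∨ ((x1 ∧ x3) ∨ (x3 ∨ x2)) = max(a, b) on (0.10, 0.20) = 0.20
  → value = 0.2000
Under Łukasiewicz:
  x3 ∧ x5 = max(0, a+b−1) on (0.10, 0.51) = 0.00
  x1 ∧ x3 = max(0, a+b−1) on (0.50, 0.10) = 0.00
  x3 ∨ x2 = min(1, a+b) on (0.10, 0.20) = 0.30
  (x1 ∧ x3) ∨ (x3 ∨ x2) = min(1, a+b) on (0.00, 0.30) = 0.30
  (x3 ∧ x5) ∨ ((x1 ∧ x3) ∨ (x3 ∨ x2)) = min(1, a+b) on (0.00, 0.30) = 0.30
  → value = 0.3000
|0.2000 − 0.3000| = 0.100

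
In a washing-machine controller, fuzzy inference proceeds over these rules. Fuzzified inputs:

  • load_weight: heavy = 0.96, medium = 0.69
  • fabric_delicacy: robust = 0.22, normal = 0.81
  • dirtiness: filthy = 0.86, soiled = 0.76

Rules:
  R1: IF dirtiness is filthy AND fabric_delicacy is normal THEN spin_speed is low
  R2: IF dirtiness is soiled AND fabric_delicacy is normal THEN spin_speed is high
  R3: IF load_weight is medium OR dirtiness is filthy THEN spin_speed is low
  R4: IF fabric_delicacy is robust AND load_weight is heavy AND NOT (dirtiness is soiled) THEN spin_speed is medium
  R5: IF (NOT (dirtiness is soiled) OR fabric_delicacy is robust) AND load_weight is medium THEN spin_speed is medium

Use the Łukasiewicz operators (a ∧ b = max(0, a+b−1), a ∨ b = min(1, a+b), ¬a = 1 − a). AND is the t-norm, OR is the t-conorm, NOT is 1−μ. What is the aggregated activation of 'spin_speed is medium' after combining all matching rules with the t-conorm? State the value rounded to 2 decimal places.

R1: filthy=0.86, normal=0.81; AND[max(0, a+b−1)] → w = 0.67
R2: soiled=0.76, normal=0.81; AND[max(0, a+b−1)] → w = 0.57
R3: medium=0.69, filthy=0.86; OR[min(1, a+b)] → w = 1.00
R4: robust=0.22, heavy=0.96, ¬soiled=1−0.76=0.24; AND[max(0, a+b−1)] → w = 0.00
R5: (¬soiled=1−0.76=0.24 OR robust=0.22) = 0.46; AND[max(0, a+b−1)] with medium=0.69 → w = 0.15
Rules with consequent 'medium': {R4, R5} → strengths 0.00, 0.15
Aggregate via t-conorm [min(1, a+b)]: 0.15

0.15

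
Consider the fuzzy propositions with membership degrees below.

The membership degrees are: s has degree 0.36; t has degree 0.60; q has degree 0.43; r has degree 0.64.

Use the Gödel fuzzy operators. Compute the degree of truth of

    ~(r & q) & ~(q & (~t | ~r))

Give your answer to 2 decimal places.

r & q = min(a, b) on (0.64, 0.43) = 0.43
~(r & q) = 1 − 0.43 = 0.57
~t = 1 − 0.60 = 0.40
~r = 1 − 0.64 = 0.36
~t | ~r = max(a, b) on (0.40, 0.36) = 0.40
q & (~t | ~r) = min(a, b) on (0.43, 0.40) = 0.40
~(q & (~t | ~r)) = 1 − 0.40 = 0.60
~(r & q) & ~(q & (~t | ~r)) = min(a, b) on (0.57, 0.60) = 0.57

0.57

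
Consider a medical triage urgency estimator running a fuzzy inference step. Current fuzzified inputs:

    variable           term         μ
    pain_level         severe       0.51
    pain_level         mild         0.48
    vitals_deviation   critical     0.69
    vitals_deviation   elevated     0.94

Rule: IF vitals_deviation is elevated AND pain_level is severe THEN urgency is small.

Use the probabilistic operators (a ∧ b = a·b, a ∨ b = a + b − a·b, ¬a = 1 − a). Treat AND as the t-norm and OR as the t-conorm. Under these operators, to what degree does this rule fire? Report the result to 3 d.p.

firing strength: elevated=0.94, severe=0.51; AND[a·b] → w = 0.4794

0.479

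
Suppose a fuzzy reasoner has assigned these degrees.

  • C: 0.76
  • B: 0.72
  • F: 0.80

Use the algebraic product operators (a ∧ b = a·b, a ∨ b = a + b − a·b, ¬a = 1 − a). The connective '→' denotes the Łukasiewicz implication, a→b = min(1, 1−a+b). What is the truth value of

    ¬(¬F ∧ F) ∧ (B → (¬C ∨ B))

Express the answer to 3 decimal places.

¬F = 1 − 0.8000 = 0.2000
¬F ∧ F = a·b on (0.2000, 0.8000) = 0.1600
¬(¬F ∧ F) = 1 − 0.1600 = 0.8400
¬C = 1 − 0.7600 = 0.2400
¬C ∨ B = a + b − a·b on (0.2400, 0.7200) = 0.7872
B → (¬C ∨ B)  [Łukasiewicz: min(1, 1−a+b)] with a=0.7200, b=0.7872 → 1.0000
¬(¬F ∧ F) ∧ (B → (¬C ∨ B)) = a·b on (0.8400, 1.0000) = 0.8400

0.840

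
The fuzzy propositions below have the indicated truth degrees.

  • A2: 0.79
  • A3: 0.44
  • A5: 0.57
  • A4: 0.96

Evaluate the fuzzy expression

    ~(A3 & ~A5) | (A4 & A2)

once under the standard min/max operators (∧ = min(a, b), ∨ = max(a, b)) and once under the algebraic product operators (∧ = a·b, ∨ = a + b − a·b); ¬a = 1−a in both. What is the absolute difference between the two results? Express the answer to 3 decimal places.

Under standard min/max:
  ~A5 = 1 − 0.57 = 0.43
  A3 & ~A5 = min(a, b) on (0.44, 0.43) = 0.43
  ~(A3 & ~A5) = 1 − 0.43 = 0.57
  A4 & A2 = min(a, b) on (0.96, 0.79) = 0.79
  ~(A3 & ~A5) | (A4 & A2) = max(a, b) on (0.57, 0.79) = 0.79
  → value = 0.7900
Under algebraic product:
  ~A5 = 1 − 0.5700 = 0.4300
  A3 & ~A5 = a·b on (0.4400, 0.4300) = 0.1892
  ~(A3 & ~A5) = 1 − 0.1892 = 0.8108
  A4 & A2 = a·b on (0.9600, 0.7900) = 0.7584
  ~(A3 & ~A5) | (A4 & A2) = a + b − a·b on (0.8108, 0.7584) = 0.9543
  → value = 0.9543
|0.7900 − 0.9543| = 0.164

0.164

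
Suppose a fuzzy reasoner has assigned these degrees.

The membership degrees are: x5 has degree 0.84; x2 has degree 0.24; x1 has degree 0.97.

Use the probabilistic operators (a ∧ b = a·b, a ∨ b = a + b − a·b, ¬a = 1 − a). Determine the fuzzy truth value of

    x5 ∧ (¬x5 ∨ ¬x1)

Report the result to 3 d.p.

0.156

¬x5 = 1 − 0.8400 = 0.1600
¬x1 = 1 − 0.9700 = 0.0300
¬x5 ∨ ¬x1 = a + b − a·b on (0.1600, 0.0300) = 0.1852
x5 ∧ (¬x5 ∨ ¬x1) = a·b on (0.8400, 0.1852) = 0.1556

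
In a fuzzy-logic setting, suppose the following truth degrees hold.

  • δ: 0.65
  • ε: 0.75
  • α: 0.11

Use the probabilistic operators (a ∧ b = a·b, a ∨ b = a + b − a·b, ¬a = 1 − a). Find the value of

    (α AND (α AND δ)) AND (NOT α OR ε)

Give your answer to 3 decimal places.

α AND δ = a·b on (0.1100, 0.6500) = 0.0715
α AND (α AND δ) = a·b on (0.1100, 0.0715) = 0.0079
NOT α = 1 − 0.1100 = 0.8900
NOT α OR ε = a + b − a·b on (0.8900, 0.7500) = 0.9725
(α AND (α AND δ)) AND (NOT α OR ε) = a·b on (0.0079, 0.9725) = 0.0076

0.008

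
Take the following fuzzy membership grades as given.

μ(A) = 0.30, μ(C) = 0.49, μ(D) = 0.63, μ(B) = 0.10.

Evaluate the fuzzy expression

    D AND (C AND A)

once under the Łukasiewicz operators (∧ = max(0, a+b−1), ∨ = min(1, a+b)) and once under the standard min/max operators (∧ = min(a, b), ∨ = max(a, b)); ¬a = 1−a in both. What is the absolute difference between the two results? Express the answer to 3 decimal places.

0.300

Under Łukasiewicz:
  C AND A = max(0, a+b−1) on (0.49, 0.30) = 0.00
  D AND (C AND A) = max(0, a+b−1) on (0.63, 0.00) = 0.00
  → value = 0.0000
Under standard min/max:
  C AND A = min(a, b) on (0.49, 0.30) = 0.30
  D AND (C AND A) = min(a, b) on (0.63, 0.30) = 0.30
  → value = 0.3000
|0.0000 − 0.3000| = 0.300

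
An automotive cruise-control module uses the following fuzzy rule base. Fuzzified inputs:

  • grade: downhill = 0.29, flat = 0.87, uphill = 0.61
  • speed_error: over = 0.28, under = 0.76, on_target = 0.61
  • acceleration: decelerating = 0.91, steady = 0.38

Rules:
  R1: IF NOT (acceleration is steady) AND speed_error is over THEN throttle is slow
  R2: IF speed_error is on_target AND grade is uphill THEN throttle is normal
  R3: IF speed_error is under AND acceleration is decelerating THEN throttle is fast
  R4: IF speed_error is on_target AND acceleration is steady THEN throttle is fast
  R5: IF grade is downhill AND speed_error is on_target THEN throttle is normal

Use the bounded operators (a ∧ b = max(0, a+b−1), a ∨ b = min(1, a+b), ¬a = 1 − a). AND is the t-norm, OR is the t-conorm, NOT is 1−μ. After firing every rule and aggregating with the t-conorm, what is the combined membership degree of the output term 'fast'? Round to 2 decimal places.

0.67

R1: ¬steady=1−0.38=0.62, over=0.28; AND[max(0, a+b−1)] → w = 0.00
R2: on_target=0.61, uphill=0.61; AND[max(0, a+b−1)] → w = 0.22
R3: under=0.76, decelerating=0.91; AND[max(0, a+b−1)] → w = 0.67
R4: on_target=0.61, steady=0.38; AND[max(0, a+b−1)] → w = 0.00
R5: downhill=0.29, on_target=0.61; AND[max(0, a+b−1)] → w = 0.00
Rules with consequent 'fast': {R3, R4} → strengths 0.67, 0.00
Aggregate via t-conorm [min(1, a+b)]: 0.67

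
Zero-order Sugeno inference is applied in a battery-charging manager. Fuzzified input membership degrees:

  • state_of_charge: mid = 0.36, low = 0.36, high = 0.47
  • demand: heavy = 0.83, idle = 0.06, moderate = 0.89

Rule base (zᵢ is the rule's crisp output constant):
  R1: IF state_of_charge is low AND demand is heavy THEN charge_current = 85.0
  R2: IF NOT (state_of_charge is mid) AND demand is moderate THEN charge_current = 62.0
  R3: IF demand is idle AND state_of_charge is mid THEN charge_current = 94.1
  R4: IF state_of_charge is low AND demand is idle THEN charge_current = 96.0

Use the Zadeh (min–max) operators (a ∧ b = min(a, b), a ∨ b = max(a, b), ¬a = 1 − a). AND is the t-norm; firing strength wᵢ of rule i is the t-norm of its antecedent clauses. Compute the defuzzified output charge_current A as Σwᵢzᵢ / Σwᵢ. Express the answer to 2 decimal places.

R1 (z=85.0): low=0.36, heavy=0.83; AND[min(a, b)] → w = 0.36
R2 (z=62.0): ¬mid=1−0.36=0.64, moderate=0.89; AND[min(a, b)] → w = 0.64
R3 (z=94.1): idle=0.06, mid=0.36; AND[min(a, b)] → w = 0.06
R4 (z=96.0): low=0.36, idle=0.06; AND[min(a, b)] → w = 0.06
Weighted average = (0.36·85.0 + 0.64·62.0 + 0.06·94.1 + 0.06·96.0) / (0.36 + 0.64 + 0.06 + 0.06)
  = 81.6860 / 1.1200 = 72.93

72.93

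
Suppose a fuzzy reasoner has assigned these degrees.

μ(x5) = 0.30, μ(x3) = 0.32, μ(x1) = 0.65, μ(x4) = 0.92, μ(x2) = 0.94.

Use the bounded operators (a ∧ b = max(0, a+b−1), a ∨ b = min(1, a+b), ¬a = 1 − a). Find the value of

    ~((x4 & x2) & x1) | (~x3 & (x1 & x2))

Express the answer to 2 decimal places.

0.76

x4 & x2 = max(0, a+b−1) on (0.92, 0.94) = 0.86
(x4 & x2) & x1 = max(0, a+b−1) on (0.86, 0.65) = 0.51
~((x4 & x2) & x1) = 1 − 0.51 = 0.49
~x3 = 1 − 0.32 = 0.68
x1 & x2 = max(0, a+b−1) on (0.65, 0.94) = 0.59
~x3 & (x1 & x2) = max(0, a+b−1) on (0.68, 0.59) = 0.27
~((x4 & x2) & x1) | (~x3 & (x1 & x2)) = min(1, a+b) on (0.49, 0.27) = 0.76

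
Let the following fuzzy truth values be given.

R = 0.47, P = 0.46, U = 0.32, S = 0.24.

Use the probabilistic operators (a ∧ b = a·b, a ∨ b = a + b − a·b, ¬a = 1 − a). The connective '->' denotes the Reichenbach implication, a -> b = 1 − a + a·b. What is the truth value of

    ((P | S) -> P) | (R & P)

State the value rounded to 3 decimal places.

0.750

P | S = a + b − a·b on (0.4600, 0.2400) = 0.5896
(P | S) -> P  [Reichenbach: 1 − a + a·b] with a=0.5896, b=0.4600 → 0.6816
R & P = a·b on (0.4700, 0.4600) = 0.2162
((P | S) -> P) | (R & P) = a + b − a·b on (0.6816, 0.2162) = 0.7505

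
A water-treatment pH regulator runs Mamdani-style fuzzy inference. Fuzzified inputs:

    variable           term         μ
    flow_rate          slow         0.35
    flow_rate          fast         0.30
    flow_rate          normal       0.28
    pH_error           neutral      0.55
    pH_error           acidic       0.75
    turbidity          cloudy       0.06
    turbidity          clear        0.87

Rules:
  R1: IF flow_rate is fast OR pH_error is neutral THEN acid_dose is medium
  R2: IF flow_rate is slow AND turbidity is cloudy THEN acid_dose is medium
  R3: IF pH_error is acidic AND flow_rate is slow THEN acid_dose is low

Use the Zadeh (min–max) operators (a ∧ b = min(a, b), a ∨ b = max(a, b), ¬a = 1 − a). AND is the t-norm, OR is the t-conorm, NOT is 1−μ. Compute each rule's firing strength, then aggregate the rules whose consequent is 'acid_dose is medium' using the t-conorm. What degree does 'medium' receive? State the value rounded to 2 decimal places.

0.55

R1: fast=0.30, neutral=0.55; OR[max(a, b)] → w = 0.55
R2: slow=0.35, cloudy=0.06; AND[min(a, b)] → w = 0.06
R3: acidic=0.75, slow=0.35; AND[min(a, b)] → w = 0.35
Rules with consequent 'medium': {R1, R2} → strengths 0.55, 0.06
Aggregate via t-conorm [max(a, b)]: 0.55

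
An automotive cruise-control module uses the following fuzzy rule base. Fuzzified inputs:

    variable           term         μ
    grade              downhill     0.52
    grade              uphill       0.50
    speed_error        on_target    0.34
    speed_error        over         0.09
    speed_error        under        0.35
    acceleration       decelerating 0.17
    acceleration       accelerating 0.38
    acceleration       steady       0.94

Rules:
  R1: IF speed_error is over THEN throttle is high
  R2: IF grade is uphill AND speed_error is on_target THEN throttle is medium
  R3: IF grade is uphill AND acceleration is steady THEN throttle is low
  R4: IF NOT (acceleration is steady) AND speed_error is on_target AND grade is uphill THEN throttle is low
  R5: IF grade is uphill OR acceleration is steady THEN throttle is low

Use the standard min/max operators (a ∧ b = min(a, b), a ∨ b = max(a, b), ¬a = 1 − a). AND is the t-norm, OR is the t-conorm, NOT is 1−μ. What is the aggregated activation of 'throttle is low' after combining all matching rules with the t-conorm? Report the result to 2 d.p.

0.94

R1: over=0.09 → w = 0.09
R2: uphill=0.50, on_target=0.34; AND[min(a, b)] → w = 0.34
R3: uphill=0.50, steady=0.94; AND[min(a, b)] → w = 0.50
R4: ¬steady=1−0.94=0.06, on_target=0.34, uphill=0.50; AND[min(a, b)] → w = 0.06
R5: uphill=0.50, steady=0.94; OR[max(a, b)] → w = 0.94
Rules with consequent 'low': {R3, R4, R5} → strengths 0.50, 0.06, 0.94
Aggregate via t-conorm [max(a, b)]: 0.94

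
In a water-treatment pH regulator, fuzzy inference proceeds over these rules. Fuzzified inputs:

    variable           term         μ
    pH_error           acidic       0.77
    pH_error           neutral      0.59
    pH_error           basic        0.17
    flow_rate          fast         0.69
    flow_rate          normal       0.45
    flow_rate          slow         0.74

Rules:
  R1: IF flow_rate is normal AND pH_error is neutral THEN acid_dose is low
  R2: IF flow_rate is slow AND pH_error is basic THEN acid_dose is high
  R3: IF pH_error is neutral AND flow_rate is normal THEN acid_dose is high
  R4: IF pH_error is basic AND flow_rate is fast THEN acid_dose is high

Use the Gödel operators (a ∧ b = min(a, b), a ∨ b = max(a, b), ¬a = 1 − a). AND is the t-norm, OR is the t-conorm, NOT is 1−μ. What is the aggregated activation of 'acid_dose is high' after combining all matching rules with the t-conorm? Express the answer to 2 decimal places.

0.45

R1: normal=0.45, neutral=0.59; AND[min(a, b)] → w = 0.45
R2: slow=0.74, basic=0.17; AND[min(a, b)] → w = 0.17
R3: neutral=0.59, normal=0.45; AND[min(a, b)] → w = 0.45
R4: basic=0.17, fast=0.69; AND[min(a, b)] → w = 0.17
Rules with consequent 'high': {R2, R3, R4} → strengths 0.17, 0.45, 0.17
Aggregate via t-conorm [max(a, b)]: 0.45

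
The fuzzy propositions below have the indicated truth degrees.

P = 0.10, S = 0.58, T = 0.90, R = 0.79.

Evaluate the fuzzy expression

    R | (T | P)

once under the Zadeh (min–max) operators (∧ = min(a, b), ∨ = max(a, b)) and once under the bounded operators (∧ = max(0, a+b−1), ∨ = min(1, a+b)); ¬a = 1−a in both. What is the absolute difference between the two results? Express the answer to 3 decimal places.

Under Zadeh (min–max):
  T | P = max(a, b) on (0.90, 0.10) = 0.90
  R | (T | P) = max(a, b) on (0.79, 0.90) = 0.90
  → value = 0.9000
Under bounded:
  T | P = min(1, a+b) on (0.90, 0.10) = 1.00
  R | (T | P) = min(1, a+b) on (0.79, 1.00) = 1.00
  → value = 1.0000
|0.9000 − 1.0000| = 0.100

0.100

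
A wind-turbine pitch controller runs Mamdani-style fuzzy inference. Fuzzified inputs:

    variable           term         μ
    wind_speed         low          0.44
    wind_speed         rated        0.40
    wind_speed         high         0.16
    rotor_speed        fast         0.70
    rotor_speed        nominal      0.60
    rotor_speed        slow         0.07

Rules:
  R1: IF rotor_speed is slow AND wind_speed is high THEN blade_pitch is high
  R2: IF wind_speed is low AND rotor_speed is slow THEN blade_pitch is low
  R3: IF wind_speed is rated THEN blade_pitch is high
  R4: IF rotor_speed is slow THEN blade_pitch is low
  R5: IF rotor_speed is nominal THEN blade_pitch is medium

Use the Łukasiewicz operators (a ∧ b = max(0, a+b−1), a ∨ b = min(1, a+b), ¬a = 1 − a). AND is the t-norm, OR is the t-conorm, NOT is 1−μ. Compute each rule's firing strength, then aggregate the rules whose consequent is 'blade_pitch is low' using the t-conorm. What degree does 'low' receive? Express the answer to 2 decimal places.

R1: slow=0.07, high=0.16; AND[max(0, a+b−1)] → w = 0.00
R2: low=0.44, slow=0.07; AND[max(0, a+b−1)] → w = 0.00
R3: rated=0.40 → w = 0.40
R4: slow=0.07 → w = 0.07
R5: nominal=0.60 → w = 0.60
Rules with consequent 'low': {R2, R4} → strengths 0.00, 0.07
Aggregate via t-conorm [min(1, a+b)]: 0.07

0.07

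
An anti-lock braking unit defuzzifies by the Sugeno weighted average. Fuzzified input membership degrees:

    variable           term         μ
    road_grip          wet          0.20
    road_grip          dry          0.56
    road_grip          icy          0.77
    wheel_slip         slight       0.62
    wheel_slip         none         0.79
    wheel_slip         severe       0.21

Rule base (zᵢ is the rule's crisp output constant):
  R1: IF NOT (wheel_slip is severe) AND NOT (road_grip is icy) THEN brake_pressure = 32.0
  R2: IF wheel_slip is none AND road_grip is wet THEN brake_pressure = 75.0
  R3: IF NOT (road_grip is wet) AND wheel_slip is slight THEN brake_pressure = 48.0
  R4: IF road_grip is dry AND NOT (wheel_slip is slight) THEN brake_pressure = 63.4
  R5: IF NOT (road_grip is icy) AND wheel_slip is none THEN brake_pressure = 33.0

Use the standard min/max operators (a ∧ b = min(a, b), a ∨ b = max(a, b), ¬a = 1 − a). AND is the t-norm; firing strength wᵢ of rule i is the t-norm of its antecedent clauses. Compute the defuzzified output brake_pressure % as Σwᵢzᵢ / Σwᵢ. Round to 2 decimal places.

R1 (z=32.0): ¬severe=1−0.21=0.79, ¬icy=1−0.77=0.23; AND[min(a, b)] → w = 0.23
R2 (z=75.0): none=0.79, wet=0.20; AND[min(a, b)] → w = 0.20
R3 (z=48.0): ¬wet=1−0.20=0.80, slight=0.62; AND[min(a, b)] → w = 0.62
R4 (z=63.4): dry=0.56, ¬slight=1−0.62=0.38; AND[min(a, b)] → w = 0.38
R5 (z=33.0): ¬icy=1−0.77=0.23, none=0.79; AND[min(a, b)] → w = 0.23
Weighted average = (0.23·32.0 + 0.20·75.0 + 0.62·48.0 + 0.38·63.4 + 0.23·33.0) / (0.23 + 0.20 + 0.62 + 0.38 + 0.23)
  = 83.8020 / 1.6600 = 50.48

50.48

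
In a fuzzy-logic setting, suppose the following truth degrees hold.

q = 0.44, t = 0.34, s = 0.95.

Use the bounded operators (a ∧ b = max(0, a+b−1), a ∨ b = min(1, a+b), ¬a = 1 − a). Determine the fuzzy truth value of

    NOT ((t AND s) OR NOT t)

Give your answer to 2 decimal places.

0.05

t AND s = max(0, a+b−1) on (0.34, 0.95) = 0.29
NOT t = 1 − 0.34 = 0.66
(t AND s) OR NOT t = min(1, a+b) on (0.29, 0.66) = 0.95
NOT ((t AND s) OR NOT t) = 1 − 0.95 = 0.05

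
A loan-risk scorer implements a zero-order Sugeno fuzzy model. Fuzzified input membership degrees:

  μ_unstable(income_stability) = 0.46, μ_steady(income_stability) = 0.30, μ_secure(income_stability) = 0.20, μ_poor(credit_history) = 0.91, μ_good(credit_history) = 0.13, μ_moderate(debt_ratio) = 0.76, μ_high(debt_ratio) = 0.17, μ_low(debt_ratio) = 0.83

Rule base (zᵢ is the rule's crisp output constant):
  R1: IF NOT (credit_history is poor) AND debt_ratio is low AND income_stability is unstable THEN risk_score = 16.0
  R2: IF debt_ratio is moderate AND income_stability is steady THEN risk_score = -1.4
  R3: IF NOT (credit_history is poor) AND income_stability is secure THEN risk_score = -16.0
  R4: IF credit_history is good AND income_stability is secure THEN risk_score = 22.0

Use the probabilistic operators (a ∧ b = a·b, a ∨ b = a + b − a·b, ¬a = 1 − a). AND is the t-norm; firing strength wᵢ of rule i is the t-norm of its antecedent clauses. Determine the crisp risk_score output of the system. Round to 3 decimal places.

1.680

R1 (z=16.0): ¬poor=1−0.91=0.09, low=0.83, unstable=0.46; AND[a·b] → w = 0.0344
R2 (z=-1.4): moderate=0.76, steady=0.30; AND[a·b] → w = 0.2280
R3 (z=-16.0): ¬poor=1−0.91=0.09, secure=0.20; AND[a·b] → w = 0.0180
R4 (z=22.0): good=0.13, secure=0.20; AND[a·b] → w = 0.0260
Weighted average = (0.0344·16.0 + 0.2280·-1.4 + 0.0180·-16.0 + 0.0260·22.0) / (0.0344 + 0.2280 + 0.0180 + 0.0260)
  = 0.5146 / 0.3064 = 1.680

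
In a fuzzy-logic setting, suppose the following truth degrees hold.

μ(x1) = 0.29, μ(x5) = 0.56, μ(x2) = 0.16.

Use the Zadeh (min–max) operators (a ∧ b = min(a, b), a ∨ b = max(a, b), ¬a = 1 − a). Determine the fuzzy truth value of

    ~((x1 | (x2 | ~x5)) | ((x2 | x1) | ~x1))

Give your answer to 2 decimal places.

~x5 = 1 − 0.56 = 0.44
x2 | ~x5 = max(a, b) on (0.16, 0.44) = 0.44
x1 | (x2 | ~x5) = max(a, b) on (0.29, 0.44) = 0.44
x2 | x1 = max(a, b) on (0.16, 0.29) = 0.29
~x1 = 1 − 0.29 = 0.71
(x2 | x1) | ~x1 = max(a, b) on (0.29, 0.71) = 0.71
(x1 | (x2 | ~x5)) | ((x2 | x1) | ~x1) = max(a, b) on (0.44, 0.71) = 0.71
~((x1 | (x2 | ~x5)) | ((x2 | x1) | ~x1)) = 1 − 0.71 = 0.29

0.29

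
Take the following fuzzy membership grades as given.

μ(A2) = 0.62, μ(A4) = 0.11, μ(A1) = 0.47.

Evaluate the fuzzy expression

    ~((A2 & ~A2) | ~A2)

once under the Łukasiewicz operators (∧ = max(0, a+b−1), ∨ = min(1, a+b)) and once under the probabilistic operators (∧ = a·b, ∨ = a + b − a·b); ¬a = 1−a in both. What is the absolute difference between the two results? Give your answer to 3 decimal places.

0.146

Under Łukasiewicz:
  ~A2 = 1 − 0.62 = 0.38
  A2 & ~A2 = max(0, a+b−1) on (0.62, 0.38) = 0.00
  ~A2 = 1 − 0.62 = 0.38
  (A2 & ~A2) | ~A2 = min(1, a+b) on (0.00, 0.38) = 0.38
  ~((A2 & ~A2) | ~A2) = 1 − 0.38 = 0.62
  → value = 0.6200
Under probabilistic:
  ~A2 = 1 − 0.6200 = 0.3800
  A2 & ~A2 = a·b on (0.6200, 0.3800) = 0.2356
  ~A2 = 1 − 0.6200 = 0.3800
  (A2 & ~A2) | ~A2 = a + b − a·b on (0.2356, 0.3800) = 0.5261
  ~((A2 & ~A2) | ~A2) = 1 − 0.5261 = 0.4739
  → value = 0.4739
|0.6200 − 0.4739| = 0.146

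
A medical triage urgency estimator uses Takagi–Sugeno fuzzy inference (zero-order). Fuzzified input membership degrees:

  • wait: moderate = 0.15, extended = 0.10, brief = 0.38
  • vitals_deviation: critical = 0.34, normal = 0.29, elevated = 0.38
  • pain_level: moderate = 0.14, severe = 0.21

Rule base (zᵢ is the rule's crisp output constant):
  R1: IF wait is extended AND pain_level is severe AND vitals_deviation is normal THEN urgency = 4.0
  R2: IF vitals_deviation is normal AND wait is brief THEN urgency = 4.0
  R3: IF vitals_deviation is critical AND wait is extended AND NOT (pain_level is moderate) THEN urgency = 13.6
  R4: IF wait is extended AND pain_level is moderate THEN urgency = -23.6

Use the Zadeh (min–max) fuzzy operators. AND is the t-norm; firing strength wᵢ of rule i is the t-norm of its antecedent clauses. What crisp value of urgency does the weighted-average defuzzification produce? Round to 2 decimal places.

0.95

R1 (z=4.0): extended=0.10, severe=0.21, normal=0.29; AND[min(a, b)] → w = 0.10
R2 (z=4.0): normal=0.29, brief=0.38; AND[min(a, b)] → w = 0.29
R3 (z=13.6): critical=0.34, extended=0.10, ¬moderate=1−0.14=0.86; AND[min(a, b)] → w = 0.10
R4 (z=-23.6): extended=0.10, moderate=0.14; AND[min(a, b)] → w = 0.10
Weighted average = (0.10·4.0 + 0.29·4.0 + 0.10·13.6 + 0.10·-23.6) / (0.10 + 0.29 + 0.10 + 0.10)
  = 0.5600 / 0.5900 = 0.95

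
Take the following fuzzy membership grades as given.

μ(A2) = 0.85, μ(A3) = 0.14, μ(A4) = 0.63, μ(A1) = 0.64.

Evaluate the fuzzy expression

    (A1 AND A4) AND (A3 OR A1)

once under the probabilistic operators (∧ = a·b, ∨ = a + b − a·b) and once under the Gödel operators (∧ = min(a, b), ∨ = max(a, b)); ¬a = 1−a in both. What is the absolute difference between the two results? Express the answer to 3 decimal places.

Under probabilistic:
  A1 AND A4 = a·b on (0.6400, 0.6300) = 0.4032
  A3 OR A1 = a + b − a·b on (0.1400, 0.6400) = 0.6904
  (A1 AND A4) AND (A3 OR A1) = a·b on (0.4032, 0.6904) = 0.2784
  → value = 0.2784
Under Gödel:
  A1 AND A4 = min(a, b) on (0.64, 0.63) = 0.63
  A3 OR A1 = max(a, b) on (0.14, 0.64) = 0.64
  (A1 AND A4) AND (A3 OR A1) = min(a, b) on (0.63, 0.64) = 0.63
  → value = 0.6300
|0.2784 − 0.6300| = 0.352

0.352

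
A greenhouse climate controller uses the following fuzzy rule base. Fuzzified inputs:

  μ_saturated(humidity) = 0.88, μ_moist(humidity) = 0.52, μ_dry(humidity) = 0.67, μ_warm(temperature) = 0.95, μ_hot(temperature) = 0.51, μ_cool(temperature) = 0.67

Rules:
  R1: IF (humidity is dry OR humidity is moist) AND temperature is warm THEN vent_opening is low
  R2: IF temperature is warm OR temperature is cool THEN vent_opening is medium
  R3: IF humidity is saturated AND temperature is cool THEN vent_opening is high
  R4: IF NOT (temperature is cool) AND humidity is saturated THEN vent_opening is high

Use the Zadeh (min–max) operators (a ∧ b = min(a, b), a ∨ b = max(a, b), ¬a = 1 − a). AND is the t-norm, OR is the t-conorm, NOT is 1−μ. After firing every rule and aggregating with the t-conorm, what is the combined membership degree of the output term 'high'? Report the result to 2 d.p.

R1: (dry=0.67 OR moist=0.52) = 0.67; AND[min(a, b)] with warm=0.95 → w = 0.67
R2: warm=0.95, cool=0.67; OR[max(a, b)] → w = 0.95
R3: saturated=0.88, cool=0.67; AND[min(a, b)] → w = 0.67
R4: ¬cool=1−0.67=0.33, saturated=0.88; AND[min(a, b)] → w = 0.33
Rules with consequent 'high': {R3, R4} → strengths 0.67, 0.33
Aggregate via t-conorm [max(a, b)]: 0.67

0.67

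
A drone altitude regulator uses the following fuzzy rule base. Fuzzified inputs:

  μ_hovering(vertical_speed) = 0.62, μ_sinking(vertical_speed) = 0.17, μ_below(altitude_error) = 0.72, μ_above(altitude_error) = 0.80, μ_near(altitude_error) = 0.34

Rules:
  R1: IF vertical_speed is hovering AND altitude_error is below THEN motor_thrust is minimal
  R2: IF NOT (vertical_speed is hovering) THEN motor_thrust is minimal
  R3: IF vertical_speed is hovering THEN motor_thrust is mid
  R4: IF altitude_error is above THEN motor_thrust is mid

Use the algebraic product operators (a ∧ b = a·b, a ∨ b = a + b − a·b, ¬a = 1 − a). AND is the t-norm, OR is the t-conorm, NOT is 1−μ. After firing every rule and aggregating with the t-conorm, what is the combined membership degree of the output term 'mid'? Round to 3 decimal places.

R1: hovering=0.62, below=0.72; AND[a·b] → w = 0.4464
R2: ¬hovering=1−0.62=0.38 → w = 0.3800
R3: hovering=0.62 → w = 0.6200
R4: above=0.80 → w = 0.8000
Rules with consequent 'mid': {R3, R4} → strengths 0.6200, 0.8000
Aggregate via t-conorm [a + b − a·b]: 0.9240

0.924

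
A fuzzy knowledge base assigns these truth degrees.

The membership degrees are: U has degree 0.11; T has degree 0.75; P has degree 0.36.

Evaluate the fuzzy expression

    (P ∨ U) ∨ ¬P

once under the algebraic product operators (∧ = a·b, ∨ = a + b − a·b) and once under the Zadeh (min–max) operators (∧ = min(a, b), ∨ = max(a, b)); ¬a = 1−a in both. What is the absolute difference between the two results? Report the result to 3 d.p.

0.155

Under algebraic product:
  P ∨ U = a + b − a·b on (0.3600, 0.1100) = 0.4304
  ¬P = 1 − 0.3600 = 0.6400
  (P ∨ U) ∨ ¬P = a + b − a·b on (0.4304, 0.6400) = 0.7949
  → value = 0.7949
Under Zadeh (min–max):
  P ∨ U = max(a, b) on (0.36, 0.11) = 0.36
  ¬P = 1 − 0.36 = 0.64
  (P ∨ U) ∨ ¬P = max(a, b) on (0.36, 0.64) = 0.64
  → value = 0.6400
|0.7949 − 0.6400| = 0.155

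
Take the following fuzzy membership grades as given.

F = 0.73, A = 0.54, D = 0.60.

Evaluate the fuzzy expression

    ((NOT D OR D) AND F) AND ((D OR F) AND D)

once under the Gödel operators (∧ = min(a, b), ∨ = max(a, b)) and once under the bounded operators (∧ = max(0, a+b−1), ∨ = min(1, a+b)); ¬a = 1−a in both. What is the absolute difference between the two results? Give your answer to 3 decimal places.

0.270

Under Gödel:
  NOT D = 1 − 0.60 = 0.40
  NOT D OR D = max(a, b) on (0.40, 0.60) = 0.60
  (NOT D OR D) AND F = min(a, b) on (0.60, 0.73) = 0.60
  D OR F = max(a, b) on (0.60, 0.73) = 0.73
  (D OR F) AND D = min(a, b) on (0.73, 0.60) = 0.60
  ((NOT D OR D) AND F) AND ((D OR F) AND D) = min(a, b) on (0.60, 0.60) = 0.60
  → value = 0.6000
Under bounded:
  NOT D = 1 − 0.60 = 0.40
  NOT D OR D = min(1, a+b) on (0.40, 0.60) = 1.00
  (NOT D OR D) AND F = max(0, a+b−1) on (1.00, 0.73) = 0.73
  D OR F = min(1, a+b) on (0.60, 0.73) = 1.00
  (D OR F) AND D = max(0, a+b−1) on (1.00, 0.60) = 0.60
  ((NOT D OR D) AND F) AND ((D OR F) AND D) = max(0, a+b−1) on (0.73, 0.60) = 0.33
  → value = 0.3300
|0.6000 − 0.3300| = 0.270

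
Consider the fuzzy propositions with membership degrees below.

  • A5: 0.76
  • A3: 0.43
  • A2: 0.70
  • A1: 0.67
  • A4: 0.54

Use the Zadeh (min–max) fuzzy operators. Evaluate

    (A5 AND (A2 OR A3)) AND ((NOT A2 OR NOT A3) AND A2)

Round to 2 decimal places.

0.57

A2 OR A3 = max(a, b) on (0.70, 0.43) = 0.70
A5 AND (A2 OR A3) = min(a, b) on (0.76, 0.70) = 0.70
NOT A2 = 1 − 0.70 = 0.30
NOT A3 = 1 − 0.43 = 0.57
NOT A2 OR NOT A3 = max(a, b) on (0.30, 0.57) = 0.57
(NOT A2 OR NOT A3) AND A2 = min(a, b) on (0.57, 0.70) = 0.57
(A5 AND (A2 OR A3)) AND ((NOT A2 OR NOT A3) AND A2) = min(a, b) on (0.70, 0.57) = 0.57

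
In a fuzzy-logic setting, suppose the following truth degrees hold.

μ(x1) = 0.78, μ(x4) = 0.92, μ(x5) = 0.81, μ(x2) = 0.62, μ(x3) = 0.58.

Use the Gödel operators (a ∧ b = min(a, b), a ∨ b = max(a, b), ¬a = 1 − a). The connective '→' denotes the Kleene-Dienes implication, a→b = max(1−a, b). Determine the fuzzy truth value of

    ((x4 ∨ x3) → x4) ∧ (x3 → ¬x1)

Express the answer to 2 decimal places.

0.42

x4 ∨ x3 = max(a, b) on (0.92, 0.58) = 0.92
(x4 ∨ x3) → x4  [Kleene-Dienes: max(1−a, b)] with a=0.92, b=0.92 → 0.92
¬x1 = 1 − 0.78 = 0.22
x3 → ¬x1  [Kleene-Dienes: max(1−a, b)] with a=0.58, b=0.22 → 0.42
((x4 ∨ x3) → x4) ∧ (x3 → ¬x1) = min(a, b) on (0.92, 0.42) = 0.42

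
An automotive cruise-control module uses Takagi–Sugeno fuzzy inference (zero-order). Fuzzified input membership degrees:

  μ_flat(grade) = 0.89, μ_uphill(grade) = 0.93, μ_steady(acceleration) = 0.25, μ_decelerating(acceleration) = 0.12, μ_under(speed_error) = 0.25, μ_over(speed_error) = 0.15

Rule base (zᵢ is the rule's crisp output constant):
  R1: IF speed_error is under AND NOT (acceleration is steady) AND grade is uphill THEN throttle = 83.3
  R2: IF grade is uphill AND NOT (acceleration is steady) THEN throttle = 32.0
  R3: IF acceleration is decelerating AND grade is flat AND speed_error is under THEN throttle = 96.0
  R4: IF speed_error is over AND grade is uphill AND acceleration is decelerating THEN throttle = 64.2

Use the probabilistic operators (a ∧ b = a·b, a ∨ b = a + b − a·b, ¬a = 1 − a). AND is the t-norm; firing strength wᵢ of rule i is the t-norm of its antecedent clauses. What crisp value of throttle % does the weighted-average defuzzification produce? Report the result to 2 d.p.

44.23

R1 (z=83.3): under=0.25, ¬steady=1−0.25=0.75, uphill=0.93; AND[a·b] → w = 0.1744
R2 (z=32.0): uphill=0.93, ¬steady=1−0.25=0.75; AND[a·b] → w = 0.6975
R3 (z=96.0): decelerating=0.12, flat=0.89, under=0.25; AND[a·b] → w = 0.0267
R4 (z=64.2): over=0.15, uphill=0.93, decelerating=0.12; AND[a·b] → w = 0.0167
Weighted average = (0.1744·83.3 + 0.6975·32.0 + 0.0267·96.0 + 0.0167·64.2) / (0.1744 + 0.6975 + 0.0267 + 0.0167)
  = 40.4833 / 0.9153 = 44.23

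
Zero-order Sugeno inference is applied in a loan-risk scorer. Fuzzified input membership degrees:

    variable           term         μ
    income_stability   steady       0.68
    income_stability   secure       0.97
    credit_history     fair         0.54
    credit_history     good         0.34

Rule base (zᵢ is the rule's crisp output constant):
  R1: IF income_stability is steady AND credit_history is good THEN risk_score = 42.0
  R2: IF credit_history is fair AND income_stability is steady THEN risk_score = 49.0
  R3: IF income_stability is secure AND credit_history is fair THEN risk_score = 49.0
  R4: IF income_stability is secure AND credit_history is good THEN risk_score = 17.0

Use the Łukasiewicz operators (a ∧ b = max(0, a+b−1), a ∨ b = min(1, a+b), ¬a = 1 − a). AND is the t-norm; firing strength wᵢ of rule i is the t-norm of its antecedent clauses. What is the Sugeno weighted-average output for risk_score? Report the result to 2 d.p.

R1 (z=42.0): steady=0.68, good=0.34; AND[max(0, a+b−1)] → w = 0.02
R2 (z=49.0): fair=0.54, steady=0.68; AND[max(0, a+b−1)] → w = 0.22
R3 (z=49.0): secure=0.97, fair=0.54; AND[max(0, a+b−1)] → w = 0.51
R4 (z=17.0): secure=0.97, good=0.34; AND[max(0, a+b−1)] → w = 0.31
Weighted average = (0.02·42.0 + 0.22·49.0 + 0.51·49.0 + 0.31·17.0) / (0.02 + 0.22 + 0.51 + 0.31)
  = 41.8800 / 1.0600 = 39.51

39.51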